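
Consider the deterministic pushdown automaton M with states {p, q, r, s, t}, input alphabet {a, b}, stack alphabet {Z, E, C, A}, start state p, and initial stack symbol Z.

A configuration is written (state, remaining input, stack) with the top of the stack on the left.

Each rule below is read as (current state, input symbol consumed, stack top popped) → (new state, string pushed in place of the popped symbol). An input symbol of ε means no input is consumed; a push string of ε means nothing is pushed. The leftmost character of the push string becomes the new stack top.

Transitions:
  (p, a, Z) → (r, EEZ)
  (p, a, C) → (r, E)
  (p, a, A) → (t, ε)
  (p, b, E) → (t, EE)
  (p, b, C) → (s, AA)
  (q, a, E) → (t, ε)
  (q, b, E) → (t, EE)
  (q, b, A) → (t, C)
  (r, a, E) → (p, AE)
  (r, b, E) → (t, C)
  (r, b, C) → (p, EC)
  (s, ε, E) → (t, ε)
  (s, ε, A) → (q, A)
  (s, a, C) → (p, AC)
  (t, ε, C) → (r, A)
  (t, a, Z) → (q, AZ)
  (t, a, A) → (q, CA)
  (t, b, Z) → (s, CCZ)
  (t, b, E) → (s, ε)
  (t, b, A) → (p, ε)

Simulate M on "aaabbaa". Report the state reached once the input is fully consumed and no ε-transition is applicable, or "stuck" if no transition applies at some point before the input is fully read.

(p, aaabbaa, Z)
  read a, top Z: go to r, push EEZ → (r, aabbaa, EEZ)
  read a, top E: go to p, push AE → (p, abbaa, AEEZ)
  read a, top A: go to t, push ε → (t, bbaa, EEZ)
  read b, top E: go to s, push ε → (s, baa, EZ)
  ε-move, top E: go to t, push ε → (t, baa, Z)
  read b, top Z: go to s, push CCZ → (s, aa, CCZ)
  read a, top C: go to p, push AC → (p, a, ACCZ)
  read a, top A: go to t, push ε → (t, ε, CCZ)
  ε-move, top C: go to r, push A → (r, ε, ACZ)
All input consumed; M is in state r.

r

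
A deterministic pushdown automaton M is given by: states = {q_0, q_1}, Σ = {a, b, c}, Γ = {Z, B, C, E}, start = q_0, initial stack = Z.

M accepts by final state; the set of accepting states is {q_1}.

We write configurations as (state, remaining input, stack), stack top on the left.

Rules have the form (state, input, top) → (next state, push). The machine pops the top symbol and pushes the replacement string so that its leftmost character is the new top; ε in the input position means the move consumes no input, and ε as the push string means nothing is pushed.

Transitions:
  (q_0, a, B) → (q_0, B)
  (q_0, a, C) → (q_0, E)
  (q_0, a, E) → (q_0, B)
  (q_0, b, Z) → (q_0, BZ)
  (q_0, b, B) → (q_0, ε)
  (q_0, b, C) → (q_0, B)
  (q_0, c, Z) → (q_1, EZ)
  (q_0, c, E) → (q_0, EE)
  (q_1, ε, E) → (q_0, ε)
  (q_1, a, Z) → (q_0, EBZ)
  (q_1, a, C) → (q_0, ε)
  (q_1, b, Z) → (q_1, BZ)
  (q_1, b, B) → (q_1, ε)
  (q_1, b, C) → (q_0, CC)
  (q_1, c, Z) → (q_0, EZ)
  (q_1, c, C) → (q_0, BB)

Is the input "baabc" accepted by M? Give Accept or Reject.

Accept

(q_0, baabc, Z) ⊢ (q_0, aabc, BZ) ⊢ (q_0, abc, BZ) ⊢ (q_0, bc, BZ) ⊢ (q_0, c, Z) ⊢ (q_1, ε, EZ)
All input consumed; state q_1 ∈ F.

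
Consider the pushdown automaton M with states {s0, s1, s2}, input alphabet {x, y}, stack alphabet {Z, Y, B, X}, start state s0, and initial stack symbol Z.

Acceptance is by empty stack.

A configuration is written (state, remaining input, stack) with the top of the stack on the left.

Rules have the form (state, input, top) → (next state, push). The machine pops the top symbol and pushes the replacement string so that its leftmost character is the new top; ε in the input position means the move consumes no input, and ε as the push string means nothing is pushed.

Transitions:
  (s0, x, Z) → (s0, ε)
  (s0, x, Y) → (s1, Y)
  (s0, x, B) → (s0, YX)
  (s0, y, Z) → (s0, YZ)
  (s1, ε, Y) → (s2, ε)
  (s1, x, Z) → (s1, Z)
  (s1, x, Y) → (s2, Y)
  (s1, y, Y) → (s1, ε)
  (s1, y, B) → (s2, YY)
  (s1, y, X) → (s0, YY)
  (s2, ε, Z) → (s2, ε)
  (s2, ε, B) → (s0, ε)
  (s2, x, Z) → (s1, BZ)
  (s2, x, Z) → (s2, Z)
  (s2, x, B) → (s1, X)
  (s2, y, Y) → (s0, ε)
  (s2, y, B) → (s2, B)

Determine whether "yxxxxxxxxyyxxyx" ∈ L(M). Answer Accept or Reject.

One accepting computation: (s0, yxxxxxxxxyyxxyx, Z) ⊢ (s0, xxxxxxxxyyxxyx, YZ) ⊢ (s1, xxxxxxxyyxxyx, YZ) ⊢ (s2, xxxxxxxyyxxyx, Z) ⊢ (s2, xxxxxxyyxxyx, Z) ⊢ (s2, xxxxxyyxxyx, Z) ⊢ (s2, xxxxyyxxyx, Z) ⊢ (s2, xxxyyxxyx, Z) ⊢ (s2, xxyyxxyx, Z) ⊢ (s2, xyyxxyx, Z) ⊢ (s1, yyxxyx, BZ) ⊢ (s2, yxxyx, YYZ) ⊢ (s0, xxyx, YZ) ⊢ (s1, xyx, YZ) ⊢ (s2, yx, YZ) ⊢ (s0, x, Z) ⊢ (s0, ε, ε)
All input consumed and the stack is empty.

Accept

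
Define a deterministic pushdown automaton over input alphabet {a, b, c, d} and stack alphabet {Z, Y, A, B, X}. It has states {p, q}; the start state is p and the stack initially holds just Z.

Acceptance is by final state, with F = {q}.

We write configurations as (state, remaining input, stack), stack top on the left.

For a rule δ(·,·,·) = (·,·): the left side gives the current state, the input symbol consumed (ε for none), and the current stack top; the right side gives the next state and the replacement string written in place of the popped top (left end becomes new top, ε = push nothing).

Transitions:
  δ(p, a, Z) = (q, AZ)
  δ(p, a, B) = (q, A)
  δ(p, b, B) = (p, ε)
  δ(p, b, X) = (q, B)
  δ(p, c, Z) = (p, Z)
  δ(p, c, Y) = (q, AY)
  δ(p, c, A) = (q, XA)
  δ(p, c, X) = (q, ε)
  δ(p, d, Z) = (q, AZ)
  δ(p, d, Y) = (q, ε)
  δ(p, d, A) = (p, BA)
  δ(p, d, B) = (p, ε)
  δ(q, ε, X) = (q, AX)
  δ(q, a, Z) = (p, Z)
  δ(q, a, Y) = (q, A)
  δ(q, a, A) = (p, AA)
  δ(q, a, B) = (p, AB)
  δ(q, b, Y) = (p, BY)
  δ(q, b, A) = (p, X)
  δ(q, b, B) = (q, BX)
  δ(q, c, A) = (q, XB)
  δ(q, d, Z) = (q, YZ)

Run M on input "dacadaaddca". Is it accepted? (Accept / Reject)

(p, dacadaaddca, Z) ⊢ (q, acadaaddca, AZ) ⊢ (p, cadaaddca, AAZ) ⊢ (q, adaaddca, XAAZ) ⊢ (q, adaaddca, AXAAZ) ⊢ (p, daaddca, AAXAAZ) ⊢ (p, aaddca, BAAXAAZ) ⊢ (q, addca, AAAXAAZ) ⊢ (p, ddca, AAAAXAAZ) ⊢ (p, dca, BAAAAXAAZ) ⊢ (p, ca, AAAAXAAZ) ⊢ (q, a, XAAAAXAAZ) ⊢ (q, a, AXAAAAXAAZ) ⊢ (p, ε, AAXAAAAXAAZ)
All input consumed; state p ∉ F and no further ε-move applies.

Reject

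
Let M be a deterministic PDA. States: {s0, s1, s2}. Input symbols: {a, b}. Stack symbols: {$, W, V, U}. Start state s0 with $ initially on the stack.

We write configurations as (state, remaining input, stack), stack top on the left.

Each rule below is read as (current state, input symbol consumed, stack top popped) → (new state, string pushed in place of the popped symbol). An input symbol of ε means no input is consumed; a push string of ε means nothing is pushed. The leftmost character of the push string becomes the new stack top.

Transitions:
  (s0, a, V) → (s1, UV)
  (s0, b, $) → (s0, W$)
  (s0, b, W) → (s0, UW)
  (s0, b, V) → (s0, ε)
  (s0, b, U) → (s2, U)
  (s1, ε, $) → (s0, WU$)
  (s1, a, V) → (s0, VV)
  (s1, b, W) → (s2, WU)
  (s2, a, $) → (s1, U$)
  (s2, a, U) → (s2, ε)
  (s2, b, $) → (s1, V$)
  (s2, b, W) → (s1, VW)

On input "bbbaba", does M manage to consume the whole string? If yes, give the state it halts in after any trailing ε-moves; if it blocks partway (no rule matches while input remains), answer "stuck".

(s0, bbbaba, $)
  read b, top $: go to s0, push W$ → (s0, bbaba, W$)
  read b, top W: go to s0, push UW → (s0, baba, UW$)
  read b, top U: go to s2, push U → (s2, aba, UW$)
  read a, top U: go to s2, push ε → (s2, ba, W$)
  read b, top W: go to s1, push VW → (s1, a, VW$)
  read a, top V: go to s0, push VV → (s0, ε, VVW$)
All input consumed; M is in state s0.

s0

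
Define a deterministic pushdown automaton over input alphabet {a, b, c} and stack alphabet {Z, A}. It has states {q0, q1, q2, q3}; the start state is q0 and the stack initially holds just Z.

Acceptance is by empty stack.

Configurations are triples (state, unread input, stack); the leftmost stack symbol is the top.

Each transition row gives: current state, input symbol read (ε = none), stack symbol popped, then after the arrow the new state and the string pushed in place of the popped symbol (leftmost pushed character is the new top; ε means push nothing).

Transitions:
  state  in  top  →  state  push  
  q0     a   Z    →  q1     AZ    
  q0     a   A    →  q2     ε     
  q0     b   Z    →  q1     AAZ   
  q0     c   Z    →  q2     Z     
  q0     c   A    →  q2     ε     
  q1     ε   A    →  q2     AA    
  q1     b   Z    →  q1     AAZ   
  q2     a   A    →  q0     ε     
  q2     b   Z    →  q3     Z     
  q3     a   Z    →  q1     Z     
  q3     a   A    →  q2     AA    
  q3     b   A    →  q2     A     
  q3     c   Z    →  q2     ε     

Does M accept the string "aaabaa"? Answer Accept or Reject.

Reject

(q0, aaabaa, Z) ⊢ (q1, aabaa, AZ) ⊢ (q2, aabaa, AAZ) ⊢ (q0, abaa, AZ) ⊢ (q2, baa, Z) ⊢ (q3, aa, Z) ⊢ (q1, a, Z)
No transition applies at (q1, a, Z); input not fully consumed.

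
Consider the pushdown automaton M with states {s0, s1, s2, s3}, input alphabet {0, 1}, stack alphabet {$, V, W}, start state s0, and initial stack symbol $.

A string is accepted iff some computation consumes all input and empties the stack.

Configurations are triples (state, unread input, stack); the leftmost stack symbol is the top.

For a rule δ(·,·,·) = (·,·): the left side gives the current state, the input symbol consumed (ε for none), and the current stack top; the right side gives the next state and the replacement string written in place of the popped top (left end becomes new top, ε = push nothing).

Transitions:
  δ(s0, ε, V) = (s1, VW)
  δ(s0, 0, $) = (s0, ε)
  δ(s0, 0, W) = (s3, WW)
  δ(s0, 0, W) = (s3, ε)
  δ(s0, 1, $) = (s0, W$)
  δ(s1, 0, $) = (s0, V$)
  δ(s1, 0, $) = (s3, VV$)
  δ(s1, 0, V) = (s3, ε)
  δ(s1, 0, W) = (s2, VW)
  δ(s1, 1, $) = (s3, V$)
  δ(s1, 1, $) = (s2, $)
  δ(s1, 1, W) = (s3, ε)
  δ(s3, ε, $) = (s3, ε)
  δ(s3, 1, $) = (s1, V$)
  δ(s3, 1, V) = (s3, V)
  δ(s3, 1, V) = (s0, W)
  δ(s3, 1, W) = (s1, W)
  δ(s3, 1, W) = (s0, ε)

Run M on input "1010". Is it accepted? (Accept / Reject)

One accepting computation: (s0, 1010, $) ⊢ (s0, 010, W$) ⊢ (s3, 10, WW$) ⊢ (s0, 0, W$) ⊢ (s3, ε, $) ⊢ (s3, ε, ε)
All input consumed and the stack is empty.

Accept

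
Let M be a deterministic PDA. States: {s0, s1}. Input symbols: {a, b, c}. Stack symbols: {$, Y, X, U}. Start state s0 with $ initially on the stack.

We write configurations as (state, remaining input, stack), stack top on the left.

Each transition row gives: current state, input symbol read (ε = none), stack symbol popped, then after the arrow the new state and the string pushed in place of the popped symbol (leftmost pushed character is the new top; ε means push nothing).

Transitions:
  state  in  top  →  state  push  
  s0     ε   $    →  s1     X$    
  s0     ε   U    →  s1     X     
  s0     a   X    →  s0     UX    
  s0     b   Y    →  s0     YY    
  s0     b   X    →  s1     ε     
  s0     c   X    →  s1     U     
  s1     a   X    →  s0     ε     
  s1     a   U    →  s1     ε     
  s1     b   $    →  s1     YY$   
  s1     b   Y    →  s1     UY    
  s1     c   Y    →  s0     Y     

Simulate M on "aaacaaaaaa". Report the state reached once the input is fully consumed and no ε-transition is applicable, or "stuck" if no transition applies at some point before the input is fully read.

stuck

(s0, aaacaaaaaa, $)
  ε-move, top $: go to s1, push X$ → (s1, aaacaaaaaa, X$)
  read a, top X: go to s0, push ε → (s0, aacaaaaaa, $)
  ε-move, top $: go to s1, push X$ → (s1, aacaaaaaa, X$)
  read a, top X: go to s0, push ε → (s0, acaaaaaa, $)
  ε-move, top $: go to s1, push X$ → (s1, acaaaaaa, X$)
  read a, top X: go to s0, push ε → (s0, caaaaaa, $)
  ε-move, top $: go to s1, push X$ → (s1, caaaaaa, X$)
No transition for (s1, c, top X); M blocks with input caaaaaa remaining.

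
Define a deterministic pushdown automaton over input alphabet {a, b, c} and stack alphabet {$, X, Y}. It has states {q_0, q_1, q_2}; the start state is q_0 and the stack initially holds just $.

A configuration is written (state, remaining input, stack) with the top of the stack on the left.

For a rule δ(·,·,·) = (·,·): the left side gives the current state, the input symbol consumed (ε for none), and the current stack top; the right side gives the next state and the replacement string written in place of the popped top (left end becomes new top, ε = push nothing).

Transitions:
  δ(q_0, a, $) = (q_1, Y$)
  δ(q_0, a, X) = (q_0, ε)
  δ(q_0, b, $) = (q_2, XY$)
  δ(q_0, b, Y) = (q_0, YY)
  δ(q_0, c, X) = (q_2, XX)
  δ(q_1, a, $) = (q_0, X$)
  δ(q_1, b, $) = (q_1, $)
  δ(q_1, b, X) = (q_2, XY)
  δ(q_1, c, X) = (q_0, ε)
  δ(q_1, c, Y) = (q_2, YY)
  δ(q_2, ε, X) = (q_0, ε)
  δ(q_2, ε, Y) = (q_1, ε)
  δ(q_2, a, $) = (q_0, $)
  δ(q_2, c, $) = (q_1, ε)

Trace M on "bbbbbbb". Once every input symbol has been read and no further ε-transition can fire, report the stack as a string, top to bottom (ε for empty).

YYYYYYY$

(q_0, bbbbbbb, $)
  read b, top $: go to q_2, push XY$ → (q_2, bbbbbb, XY$)
  ε-move, top X: go to q_0, push ε → (q_0, bbbbbb, Y$)
  read b, top Y: go to q_0, push YY → (q_0, bbbbb, YY$)
  read b, top Y: go to q_0, push YY → (q_0, bbbb, YYY$)
  read b, top Y: go to q_0, push YY → (q_0, bbb, YYYY$)
  read b, top Y: go to q_0, push YY → (q_0, bb, YYYYY$)
  read b, top Y: go to q_0, push YY → (q_0, b, YYYYYY$)
  read b, top Y: go to q_0, push YY → (q_0, ε, YYYYYYY$)
All input consumed in state q_0 with stack YYYYYYY$.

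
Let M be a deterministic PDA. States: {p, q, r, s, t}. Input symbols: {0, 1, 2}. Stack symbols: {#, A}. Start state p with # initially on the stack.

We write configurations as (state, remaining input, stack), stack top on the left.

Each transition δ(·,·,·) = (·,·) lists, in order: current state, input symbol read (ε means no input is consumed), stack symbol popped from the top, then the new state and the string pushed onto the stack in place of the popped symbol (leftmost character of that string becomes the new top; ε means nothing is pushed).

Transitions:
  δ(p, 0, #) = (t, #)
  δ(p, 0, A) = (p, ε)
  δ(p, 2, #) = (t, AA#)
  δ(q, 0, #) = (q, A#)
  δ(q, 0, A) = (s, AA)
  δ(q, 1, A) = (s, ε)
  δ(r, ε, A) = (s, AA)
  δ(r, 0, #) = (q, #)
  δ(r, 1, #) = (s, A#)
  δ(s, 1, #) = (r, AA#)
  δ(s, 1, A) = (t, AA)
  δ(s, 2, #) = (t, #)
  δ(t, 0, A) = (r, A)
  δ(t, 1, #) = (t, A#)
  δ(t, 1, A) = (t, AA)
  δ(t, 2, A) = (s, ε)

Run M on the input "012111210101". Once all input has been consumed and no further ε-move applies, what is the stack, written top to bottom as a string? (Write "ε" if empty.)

AAAAAAAAA#

(p, 012111210101, #)
  read 0, top #: go to t, push # → (t, 12111210101, #)
  read 1, top #: go to t, push A# → (t, 2111210101, A#)
  read 2, top A: go to s, push ε → (s, 111210101, #)
  read 1, top #: go to r, push AA# → (r, 11210101, AA#)
  ε-move, top A: go to s, push AA → (s, 11210101, AAA#)
  read 1, top A: go to t, push AA → (t, 1210101, AAAA#)
  read 1, top A: go to t, push AA → (t, 210101, AAAAA#)
  read 2, top A: go to s, push ε → (s, 10101, AAAA#)
  read 1, top A: go to t, push AA → (t, 0101, AAAAA#)
  read 0, top A: go to r, push A → (r, 101, AAAAA#)
  ε-move, top A: go to s, push AA → (s, 101, AAAAAA#)
  read 1, top A: go to t, push AA → (t, 01, AAAAAAA#)
  read 0, top A: go to r, push A → (r, 1, AAAAAAA#)
  ε-move, top A: go to s, push AA → (s, 1, AAAAAAAA#)
  read 1, top A: go to t, push AA → (t, ε, AAAAAAAAA#)
All input consumed in state t with stack AAAAAAAAA#.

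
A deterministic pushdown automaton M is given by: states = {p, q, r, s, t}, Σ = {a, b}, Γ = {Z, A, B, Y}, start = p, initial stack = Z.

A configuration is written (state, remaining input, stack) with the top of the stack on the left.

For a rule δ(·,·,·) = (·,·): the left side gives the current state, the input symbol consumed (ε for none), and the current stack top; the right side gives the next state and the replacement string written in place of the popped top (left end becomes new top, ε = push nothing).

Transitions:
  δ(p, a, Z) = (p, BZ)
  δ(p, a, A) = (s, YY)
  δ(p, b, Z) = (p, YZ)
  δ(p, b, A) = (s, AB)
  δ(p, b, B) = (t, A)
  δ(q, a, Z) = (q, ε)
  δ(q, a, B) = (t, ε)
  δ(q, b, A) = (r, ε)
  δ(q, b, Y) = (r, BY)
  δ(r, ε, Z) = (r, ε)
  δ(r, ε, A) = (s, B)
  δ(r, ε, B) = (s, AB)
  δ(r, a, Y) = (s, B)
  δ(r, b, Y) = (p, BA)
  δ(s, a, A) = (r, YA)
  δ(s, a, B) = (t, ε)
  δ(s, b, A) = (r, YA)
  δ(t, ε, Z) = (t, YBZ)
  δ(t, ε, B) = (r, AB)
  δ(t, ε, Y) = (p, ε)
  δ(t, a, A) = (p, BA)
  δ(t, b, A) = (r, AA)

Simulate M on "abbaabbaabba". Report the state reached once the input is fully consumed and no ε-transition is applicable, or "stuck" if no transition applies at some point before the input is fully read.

(p, abbaabbaabba, Z) ⊢ (p, bbaabbaabba, BZ) ⊢ (t, baabbaabba, AZ) ⊢ (r, aabbaabba, AAZ) ⊢ (s, aabbaabba, BAZ) ⊢ (t, abbaabba, AZ) ⊢ (p, bbaabba, BAZ) ⊢ (t, baabba, AAZ) ⊢ (r, aabba, AAAZ) ⊢ (s, aabba, BAAZ) ⊢ (t, abba, AAZ) ⊢ (p, bba, BAAZ) ⊢ (t, ba, AAAZ) ⊢ (r, a, AAAAZ) ⊢ (s, a, BAAAZ) ⊢ (t, ε, AAAZ)
All input consumed; M is in state t.

t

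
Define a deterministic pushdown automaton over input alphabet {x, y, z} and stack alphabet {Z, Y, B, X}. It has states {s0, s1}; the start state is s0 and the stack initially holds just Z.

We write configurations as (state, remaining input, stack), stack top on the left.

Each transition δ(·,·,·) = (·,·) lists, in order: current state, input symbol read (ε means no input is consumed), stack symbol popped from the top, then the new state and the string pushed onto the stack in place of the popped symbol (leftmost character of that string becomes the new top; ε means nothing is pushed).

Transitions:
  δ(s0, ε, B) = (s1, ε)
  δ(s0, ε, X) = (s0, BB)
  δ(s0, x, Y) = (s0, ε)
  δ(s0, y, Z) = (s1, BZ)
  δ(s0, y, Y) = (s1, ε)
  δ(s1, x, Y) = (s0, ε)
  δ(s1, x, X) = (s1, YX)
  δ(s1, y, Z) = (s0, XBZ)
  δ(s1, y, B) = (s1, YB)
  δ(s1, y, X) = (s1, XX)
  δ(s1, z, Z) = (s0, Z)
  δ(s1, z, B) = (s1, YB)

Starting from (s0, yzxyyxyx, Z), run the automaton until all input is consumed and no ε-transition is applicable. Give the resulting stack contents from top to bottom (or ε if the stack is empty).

(s0, yzxyyxyx, Z) ⊢ (s1, zxyyxyx, BZ) ⊢ (s1, xyyxyx, YBZ) ⊢ (s0, yyxyx, BZ) ⊢ (s1, yyxyx, Z) ⊢ (s0, yxyx, XBZ) ⊢ (s0, yxyx, BBBZ) ⊢ (s1, yxyx, BBZ) ⊢ (s1, xyx, YBBZ) ⊢ (s0, yx, BBZ) ⊢ (s1, yx, BZ) ⊢ (s1, x, YBZ) ⊢ (s0, ε, BZ) ⊢ (s1, ε, Z)
All input consumed in state s1 with stack Z.

Z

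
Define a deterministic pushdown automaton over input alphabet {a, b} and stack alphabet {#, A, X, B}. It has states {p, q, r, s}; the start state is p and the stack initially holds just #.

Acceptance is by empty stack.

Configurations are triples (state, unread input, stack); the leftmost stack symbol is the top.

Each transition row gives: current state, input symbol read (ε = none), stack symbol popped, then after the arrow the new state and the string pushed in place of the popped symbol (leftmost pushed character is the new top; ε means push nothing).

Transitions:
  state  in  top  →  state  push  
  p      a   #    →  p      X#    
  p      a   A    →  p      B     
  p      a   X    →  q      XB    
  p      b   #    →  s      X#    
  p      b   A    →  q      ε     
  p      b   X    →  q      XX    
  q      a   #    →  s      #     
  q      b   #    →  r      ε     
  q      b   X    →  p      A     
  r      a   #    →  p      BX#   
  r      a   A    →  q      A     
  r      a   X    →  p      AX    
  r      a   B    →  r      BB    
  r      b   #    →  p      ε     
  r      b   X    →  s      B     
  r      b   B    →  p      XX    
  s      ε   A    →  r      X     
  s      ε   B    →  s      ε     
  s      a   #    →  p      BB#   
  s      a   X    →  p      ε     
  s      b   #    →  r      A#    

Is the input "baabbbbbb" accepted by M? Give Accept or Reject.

(p, baabbbbbb, #)
  read b, top #: go to s, push X# → (s, aabbbbbb, X#)
  read a, top X: go to p, push ε → (p, abbbbbb, #)
  read a, top #: go to p, push X# → (p, bbbbbb, X#)
  read b, top X: go to q, push XX → (q, bbbbb, XX#)
  read b, top X: go to p, push A → (p, bbbb, AX#)
  read b, top A: go to q, push ε → (q, bbb, X#)
  read b, top X: go to p, push A → (p, bb, A#)
  read b, top A: go to q, push ε → (q, b, #)
  read b, top #: go to r, push ε → (r, ε, ε)
All input consumed and the stack is empty.

Accept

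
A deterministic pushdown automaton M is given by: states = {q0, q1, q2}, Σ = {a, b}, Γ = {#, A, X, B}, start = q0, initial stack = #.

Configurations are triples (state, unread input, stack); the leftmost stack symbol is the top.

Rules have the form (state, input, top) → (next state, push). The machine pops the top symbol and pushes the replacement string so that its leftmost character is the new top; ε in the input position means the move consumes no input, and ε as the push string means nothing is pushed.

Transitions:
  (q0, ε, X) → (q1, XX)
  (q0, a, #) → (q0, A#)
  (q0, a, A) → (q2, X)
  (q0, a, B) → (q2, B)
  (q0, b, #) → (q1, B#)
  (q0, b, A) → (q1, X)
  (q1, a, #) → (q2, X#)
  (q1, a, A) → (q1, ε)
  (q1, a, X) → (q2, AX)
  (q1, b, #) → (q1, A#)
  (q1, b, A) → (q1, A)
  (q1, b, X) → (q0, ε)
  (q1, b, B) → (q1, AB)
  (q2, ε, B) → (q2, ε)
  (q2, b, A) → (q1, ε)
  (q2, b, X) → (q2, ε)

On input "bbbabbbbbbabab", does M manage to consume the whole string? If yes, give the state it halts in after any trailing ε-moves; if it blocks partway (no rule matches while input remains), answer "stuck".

q1

(q0, bbbabbbbbbabab, #)
  read b, top #: go to q1, push B# → (q1, bbabbbbbbabab, B#)
  read b, top B: go to q1, push AB → (q1, babbbbbbabab, AB#)
  read b, top A: go to q1, push A → (q1, abbbbbbabab, AB#)
  read a, top A: go to q1, push ε → (q1, bbbbbbabab, B#)
  read b, top B: go to q1, push AB → (q1, bbbbbabab, AB#)
  read b, top A: go to q1, push A → (q1, bbbbabab, AB#)
  read b, top A: go to q1, push A → (q1, bbbabab, AB#)
  read b, top A: go to q1, push A → (q1, bbabab, AB#)
  read b, top A: go to q1, push A → (q1, babab, AB#)
  read b, top A: go to q1, push A → (q1, abab, AB#)
  read a, top A: go to q1, push ε → (q1, bab, B#)
  read b, top B: go to q1, push AB → (q1, ab, AB#)
  read a, top A: go to q1, push ε → (q1, b, B#)
  read b, top B: go to q1, push AB → (q1, ε, AB#)
All input consumed; M is in state q1.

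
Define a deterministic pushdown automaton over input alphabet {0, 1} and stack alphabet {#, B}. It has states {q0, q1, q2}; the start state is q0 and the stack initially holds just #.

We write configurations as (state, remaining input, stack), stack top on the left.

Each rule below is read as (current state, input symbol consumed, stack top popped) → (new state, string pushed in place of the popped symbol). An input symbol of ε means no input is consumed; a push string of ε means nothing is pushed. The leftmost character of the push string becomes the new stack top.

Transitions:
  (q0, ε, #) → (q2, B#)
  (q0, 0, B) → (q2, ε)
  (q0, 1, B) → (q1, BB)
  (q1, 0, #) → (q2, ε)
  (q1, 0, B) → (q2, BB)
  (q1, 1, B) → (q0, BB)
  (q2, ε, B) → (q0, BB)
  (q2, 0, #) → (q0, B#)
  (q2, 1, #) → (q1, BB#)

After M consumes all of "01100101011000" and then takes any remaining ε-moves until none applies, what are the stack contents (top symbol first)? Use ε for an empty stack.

(q0, 01100101011000, #) ⊢ (q2, 01100101011000, B#) ⊢ (q0, 01100101011000, BB#) ⊢ (q2, 1100101011000, B#) ⊢ (q0, 1100101011000, BB#) ⊢ (q1, 100101011000, BBB#) ⊢ (q0, 00101011000, BBBB#) ⊢ (q2, 0101011000, BBB#) ⊢ (q0, 0101011000, BBBB#) ⊢ (q2, 101011000, BBB#) ⊢ (q0, 101011000, BBBB#) ⊢ (q1, 01011000, BBBBB#) ⊢ (q2, 1011000, BBBBBB#) ⊢ (q0, 1011000, BBBBBBB#) ⊢ (q1, 011000, BBBBBBBB#) ⊢ (q2, 11000, BBBBBBBBB#) ⊢ (q0, 11000, BBBBBBBBBB#) ⊢ (q1, 1000, BBBBBBBBBBB#) ⊢ (q0, 000, BBBBBBBBBBBB#) ⊢ (q2, 00, BBBBBBBBBBB#) ⊢ (q0, 00, BBBBBBBBBBBB#) ⊢ (q2, 0, BBBBBBBBBBB#) ⊢ (q0, 0, BBBBBBBBBBBB#) ⊢ (q2, ε, BBBBBBBBBBB#) ⊢ (q0, ε, BBBBBBBBBBBB#)
All input consumed in state q0 with stack BBBBBBBBBBBB#.

BBBBBBBBBBBB#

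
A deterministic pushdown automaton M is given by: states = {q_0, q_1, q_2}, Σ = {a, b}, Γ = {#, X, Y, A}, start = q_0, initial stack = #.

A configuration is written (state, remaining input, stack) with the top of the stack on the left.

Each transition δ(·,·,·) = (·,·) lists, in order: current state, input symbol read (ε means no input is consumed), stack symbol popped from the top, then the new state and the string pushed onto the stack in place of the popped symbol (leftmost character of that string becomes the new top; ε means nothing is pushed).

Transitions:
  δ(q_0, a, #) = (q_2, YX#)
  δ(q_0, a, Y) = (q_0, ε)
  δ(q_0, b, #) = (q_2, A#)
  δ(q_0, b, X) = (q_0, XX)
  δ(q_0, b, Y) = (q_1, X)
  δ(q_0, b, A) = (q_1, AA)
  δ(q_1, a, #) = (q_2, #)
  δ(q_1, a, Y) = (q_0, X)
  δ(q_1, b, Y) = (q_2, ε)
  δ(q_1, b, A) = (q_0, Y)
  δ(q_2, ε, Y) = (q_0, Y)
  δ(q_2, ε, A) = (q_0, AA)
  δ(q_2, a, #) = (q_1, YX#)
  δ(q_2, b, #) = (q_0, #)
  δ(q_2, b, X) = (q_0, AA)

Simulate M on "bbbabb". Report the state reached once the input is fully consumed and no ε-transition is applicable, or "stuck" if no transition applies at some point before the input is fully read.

(q_0, bbbabb, #)
  read b, top #: go to q_2, push A# → (q_2, bbabb, A#)
  ε-move, top A: go to q_0, push AA → (q_0, bbabb, AA#)
  read b, top A: go to q_1, push AA → (q_1, babb, AAA#)
  read b, top A: go to q_0, push Y → (q_0, abb, YAA#)
  read a, top Y: go to q_0, push ε → (q_0, bb, AA#)
  read b, top A: go to q_1, push AA → (q_1, b, AAA#)
  read b, top A: go to q_0, push Y → (q_0, ε, YAA#)
All input consumed; M is in state q_0.

q_0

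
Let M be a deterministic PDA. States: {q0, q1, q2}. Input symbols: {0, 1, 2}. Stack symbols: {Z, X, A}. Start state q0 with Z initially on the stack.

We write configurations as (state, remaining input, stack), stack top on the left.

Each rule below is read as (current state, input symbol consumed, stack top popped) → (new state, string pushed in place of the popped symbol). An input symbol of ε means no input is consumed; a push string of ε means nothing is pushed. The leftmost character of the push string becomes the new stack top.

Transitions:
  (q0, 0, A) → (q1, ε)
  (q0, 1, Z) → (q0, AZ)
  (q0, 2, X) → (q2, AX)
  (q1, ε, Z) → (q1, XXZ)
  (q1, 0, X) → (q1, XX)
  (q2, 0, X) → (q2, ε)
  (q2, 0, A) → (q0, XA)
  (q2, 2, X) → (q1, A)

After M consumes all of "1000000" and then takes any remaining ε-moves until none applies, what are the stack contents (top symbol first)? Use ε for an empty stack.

XXXXXXXZ

(q0, 1000000, Z) ⊢ (q0, 000000, AZ) ⊢ (q1, 00000, Z) ⊢ (q1, 00000, XXZ) ⊢ (q1, 0000, XXXZ) ⊢ (q1, 000, XXXXZ) ⊢ (q1, 00, XXXXXZ) ⊢ (q1, 0, XXXXXXZ) ⊢ (q1, ε, XXXXXXXZ)
All input consumed in state q1 with stack XXXXXXXZ.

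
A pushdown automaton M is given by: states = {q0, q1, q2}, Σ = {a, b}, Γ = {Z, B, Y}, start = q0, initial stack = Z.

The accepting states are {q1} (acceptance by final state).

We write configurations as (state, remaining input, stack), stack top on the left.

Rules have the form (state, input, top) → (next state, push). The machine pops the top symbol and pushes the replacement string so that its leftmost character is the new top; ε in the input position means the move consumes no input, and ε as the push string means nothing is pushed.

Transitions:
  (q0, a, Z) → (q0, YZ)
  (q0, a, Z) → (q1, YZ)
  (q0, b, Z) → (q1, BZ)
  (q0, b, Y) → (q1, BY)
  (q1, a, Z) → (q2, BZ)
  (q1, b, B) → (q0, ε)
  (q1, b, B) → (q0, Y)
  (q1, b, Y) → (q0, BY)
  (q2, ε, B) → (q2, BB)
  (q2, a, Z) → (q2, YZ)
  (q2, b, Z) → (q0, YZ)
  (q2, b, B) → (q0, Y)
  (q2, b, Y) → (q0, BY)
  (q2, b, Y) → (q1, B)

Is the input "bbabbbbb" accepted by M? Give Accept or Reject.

Accept

One accepting computation: (q0, bbabbbbb, Z) ⊢ (q1, babbbbb, BZ) ⊢ (q0, abbbbb, Z) ⊢ (q0, bbbbb, YZ) ⊢ (q1, bbbb, BYZ) ⊢ (q0, bbb, YZ) ⊢ (q1, bb, BYZ) ⊢ (q0, b, YZ) ⊢ (q1, ε, BYZ)
All input consumed and state q1 ∈ F.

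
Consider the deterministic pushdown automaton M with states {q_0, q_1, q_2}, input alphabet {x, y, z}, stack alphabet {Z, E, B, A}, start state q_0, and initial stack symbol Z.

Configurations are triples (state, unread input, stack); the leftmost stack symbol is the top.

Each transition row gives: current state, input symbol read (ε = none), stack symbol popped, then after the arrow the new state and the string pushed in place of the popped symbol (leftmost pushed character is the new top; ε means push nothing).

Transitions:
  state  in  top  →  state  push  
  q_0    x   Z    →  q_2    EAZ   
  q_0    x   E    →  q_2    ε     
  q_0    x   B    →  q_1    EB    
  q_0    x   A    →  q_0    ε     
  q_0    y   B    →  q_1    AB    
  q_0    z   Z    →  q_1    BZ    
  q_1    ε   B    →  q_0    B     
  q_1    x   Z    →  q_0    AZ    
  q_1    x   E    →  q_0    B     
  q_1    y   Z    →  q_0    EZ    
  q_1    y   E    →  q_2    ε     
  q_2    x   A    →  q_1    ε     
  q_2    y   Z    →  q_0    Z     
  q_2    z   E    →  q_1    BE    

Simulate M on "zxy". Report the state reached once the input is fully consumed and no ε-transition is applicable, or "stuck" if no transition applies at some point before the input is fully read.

(q_0, zxy, Z) ⊢ (q_1, xy, BZ) ⊢ (q_0, xy, BZ) ⊢ (q_1, y, EBZ) ⊢ (q_2, ε, BZ)
All input consumed; M is in state q_2.

q_2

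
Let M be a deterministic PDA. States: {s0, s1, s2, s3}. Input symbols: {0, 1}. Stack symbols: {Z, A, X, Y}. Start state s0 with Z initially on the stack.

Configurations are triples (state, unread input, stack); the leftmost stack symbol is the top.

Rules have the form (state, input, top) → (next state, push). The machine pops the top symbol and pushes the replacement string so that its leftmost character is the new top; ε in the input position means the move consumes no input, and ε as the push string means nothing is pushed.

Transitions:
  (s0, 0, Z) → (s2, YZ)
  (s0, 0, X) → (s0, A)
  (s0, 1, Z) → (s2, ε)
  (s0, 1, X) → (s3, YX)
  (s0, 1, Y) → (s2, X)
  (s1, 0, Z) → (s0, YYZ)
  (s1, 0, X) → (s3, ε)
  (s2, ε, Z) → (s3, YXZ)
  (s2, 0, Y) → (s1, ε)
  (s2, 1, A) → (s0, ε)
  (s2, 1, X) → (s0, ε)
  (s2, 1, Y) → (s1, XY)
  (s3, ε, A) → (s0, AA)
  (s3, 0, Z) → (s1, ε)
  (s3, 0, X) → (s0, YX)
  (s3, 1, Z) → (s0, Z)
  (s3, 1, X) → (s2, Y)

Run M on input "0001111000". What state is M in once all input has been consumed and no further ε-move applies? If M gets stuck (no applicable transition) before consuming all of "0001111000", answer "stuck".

(s0, 0001111000, Z)
  read 0, top Z: go to s2, push YZ → (s2, 001111000, YZ)
  read 0, top Y: go to s1, push ε → (s1, 01111000, Z)
  read 0, top Z: go to s0, push YYZ → (s0, 1111000, YYZ)
  read 1, top Y: go to s2, push X → (s2, 111000, XYZ)
  read 1, top X: go to s0, push ε → (s0, 11000, YZ)
  read 1, top Y: go to s2, push X → (s2, 1000, XZ)
  read 1, top X: go to s0, push ε → (s0, 000, Z)
  read 0, top Z: go to s2, push YZ → (s2, 00, YZ)
  read 0, top Y: go to s1, push ε → (s1, 0, Z)
  read 0, top Z: go to s0, push YYZ → (s0, ε, YYZ)
All input consumed; M is in state s0.

s0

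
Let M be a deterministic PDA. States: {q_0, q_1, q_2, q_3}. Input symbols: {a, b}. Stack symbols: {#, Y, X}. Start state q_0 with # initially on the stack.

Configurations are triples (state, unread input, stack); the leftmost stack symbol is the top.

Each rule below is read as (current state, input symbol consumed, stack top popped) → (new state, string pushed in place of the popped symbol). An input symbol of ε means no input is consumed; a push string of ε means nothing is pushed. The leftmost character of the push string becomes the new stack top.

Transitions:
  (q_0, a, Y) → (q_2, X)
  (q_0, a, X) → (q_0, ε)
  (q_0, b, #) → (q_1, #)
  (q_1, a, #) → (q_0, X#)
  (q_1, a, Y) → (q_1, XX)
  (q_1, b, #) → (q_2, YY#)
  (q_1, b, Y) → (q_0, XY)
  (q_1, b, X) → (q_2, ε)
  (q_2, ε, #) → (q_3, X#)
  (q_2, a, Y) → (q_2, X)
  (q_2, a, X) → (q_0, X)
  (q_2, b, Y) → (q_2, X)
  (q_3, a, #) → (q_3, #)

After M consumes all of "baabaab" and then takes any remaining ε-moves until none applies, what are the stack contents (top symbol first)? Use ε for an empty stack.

(q_0, baabaab, #)
  read b, top #: go to q_1, push # → (q_1, aabaab, #)
  read a, top #: go to q_0, push X# → (q_0, abaab, X#)
  read a, top X: go to q_0, push ε → (q_0, baab, #)
  read b, top #: go to q_1, push # → (q_1, aab, #)
  read a, top #: go to q_0, push X# → (q_0, ab, X#)
  read a, top X: go to q_0, push ε → (q_0, b, #)
  read b, top #: go to q_1, push # → (q_1, ε, #)
All input consumed in state q_1 with stack #.

#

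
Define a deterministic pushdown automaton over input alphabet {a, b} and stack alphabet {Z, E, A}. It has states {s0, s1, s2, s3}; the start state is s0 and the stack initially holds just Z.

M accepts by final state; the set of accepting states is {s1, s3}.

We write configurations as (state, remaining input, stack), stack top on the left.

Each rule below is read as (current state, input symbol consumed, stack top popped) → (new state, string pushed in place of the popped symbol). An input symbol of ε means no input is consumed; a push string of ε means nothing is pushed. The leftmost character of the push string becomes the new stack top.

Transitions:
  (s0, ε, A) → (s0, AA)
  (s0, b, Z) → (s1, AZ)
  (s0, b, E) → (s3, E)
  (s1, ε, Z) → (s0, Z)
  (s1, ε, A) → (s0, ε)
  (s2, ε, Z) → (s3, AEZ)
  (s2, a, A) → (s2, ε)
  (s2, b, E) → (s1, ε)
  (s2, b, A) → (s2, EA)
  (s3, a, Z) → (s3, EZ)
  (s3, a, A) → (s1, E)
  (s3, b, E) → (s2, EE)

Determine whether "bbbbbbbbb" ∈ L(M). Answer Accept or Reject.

(s0, bbbbbbbbb, Z)
  read b, top Z: go to s1, push AZ → (s1, bbbbbbbb, AZ)
  ε-move, top A: go to s0, push ε → (s0, bbbbbbbb, Z)
  read b, top Z: go to s1, push AZ → (s1, bbbbbbb, AZ)
  ε-move, top A: go to s0, push ε → (s0, bbbbbbb, Z)
  read b, top Z: go to s1, push AZ → (s1, bbbbbb, AZ)
  ε-move, top A: go to s0, push ε → (s0, bbbbbb, Z)
  read b, top Z: go to s1, push AZ → (s1, bbbbb, AZ)
  ε-move, top A: go to s0, push ε → (s0, bbbbb, Z)
  read b, top Z: go to s1, push AZ → (s1, bbbb, AZ)
  ε-move, top A: go to s0, push ε → (s0, bbbb, Z)
  read b, top Z: go to s1, push AZ → (s1, bbb, AZ)
  ε-move, top A: go to s0, push ε → (s0, bbb, Z)
  read b, top Z: go to s1, push AZ → (s1, bb, AZ)
  ε-move, top A: go to s0, push ε → (s0, bb, Z)
  read b, top Z: go to s1, push AZ → (s1, b, AZ)
  ε-move, top A: go to s0, push ε → (s0, b, Z)
  read b, top Z: go to s1, push AZ → (s1, ε, AZ)
All input consumed; state s1 ∈ F.

Accept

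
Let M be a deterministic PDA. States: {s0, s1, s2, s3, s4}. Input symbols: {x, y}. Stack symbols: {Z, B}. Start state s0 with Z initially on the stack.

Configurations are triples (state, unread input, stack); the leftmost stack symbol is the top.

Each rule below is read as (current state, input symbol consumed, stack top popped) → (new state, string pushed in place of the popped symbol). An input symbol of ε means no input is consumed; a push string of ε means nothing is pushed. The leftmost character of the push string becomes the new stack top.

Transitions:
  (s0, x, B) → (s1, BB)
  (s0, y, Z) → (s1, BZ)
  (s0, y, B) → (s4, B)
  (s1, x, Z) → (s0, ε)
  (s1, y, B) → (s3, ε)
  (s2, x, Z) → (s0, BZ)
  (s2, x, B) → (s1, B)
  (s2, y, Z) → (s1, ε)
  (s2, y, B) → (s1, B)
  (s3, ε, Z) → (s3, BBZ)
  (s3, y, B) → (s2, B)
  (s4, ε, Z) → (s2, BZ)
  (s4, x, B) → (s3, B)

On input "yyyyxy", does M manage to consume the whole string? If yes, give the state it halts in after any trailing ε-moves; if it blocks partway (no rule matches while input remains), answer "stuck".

(s0, yyyyxy, Z)
  read y, top Z: go to s1, push BZ → (s1, yyyxy, BZ)
  read y, top B: go to s3, push ε → (s3, yyxy, Z)
  ε-move, top Z: go to s3, push BBZ → (s3, yyxy, BBZ)
  read y, top B: go to s2, push B → (s2, yxy, BBZ)
  read y, top B: go to s1, push B → (s1, xy, BBZ)
No transition for (s1, x, top B); M blocks with input xy remaining.

stuck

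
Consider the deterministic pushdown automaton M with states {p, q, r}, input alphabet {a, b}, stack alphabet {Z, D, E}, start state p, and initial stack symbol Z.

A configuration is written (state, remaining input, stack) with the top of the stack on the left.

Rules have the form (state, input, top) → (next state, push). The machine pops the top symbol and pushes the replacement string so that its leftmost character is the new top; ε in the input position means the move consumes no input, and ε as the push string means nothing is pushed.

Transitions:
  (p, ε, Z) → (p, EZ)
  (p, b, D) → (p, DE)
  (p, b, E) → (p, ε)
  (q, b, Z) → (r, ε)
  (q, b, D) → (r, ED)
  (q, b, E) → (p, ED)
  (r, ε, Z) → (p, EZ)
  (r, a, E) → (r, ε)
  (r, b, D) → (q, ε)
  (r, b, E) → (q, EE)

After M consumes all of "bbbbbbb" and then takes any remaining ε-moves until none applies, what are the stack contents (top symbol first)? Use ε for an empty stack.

EZ

(p, bbbbbbb, Z)
  ε-move, top Z: go to p, push EZ → (p, bbbbbbb, EZ)
  read b, top E: go to p, push ε → (p, bbbbbb, Z)
  ε-move, top Z: go to p, push EZ → (p, bbbbbb, EZ)
  read b, top E: go to p, push ε → (p, bbbbb, Z)
  ε-move, top Z: go to p, push EZ → (p, bbbbb, EZ)
  read b, top E: go to p, push ε → (p, bbbb, Z)
  ε-move, top Z: go to p, push EZ → (p, bbbb, EZ)
  read b, top E: go to p, push ε → (p, bbb, Z)
  ε-move, top Z: go to p, push EZ → (p, bbb, EZ)
  read b, top E: go to p, push ε → (p, bb, Z)
  ε-move, top Z: go to p, push EZ → (p, bb, EZ)
  read b, top E: go to p, push ε → (p, b, Z)
  ε-move, top Z: go to p, push EZ → (p, b, EZ)
  read b, top E: go to p, push ε → (p, ε, Z)
  ε-move, top Z: go to p, push EZ → (p, ε, EZ)
All input consumed in state p with stack EZ.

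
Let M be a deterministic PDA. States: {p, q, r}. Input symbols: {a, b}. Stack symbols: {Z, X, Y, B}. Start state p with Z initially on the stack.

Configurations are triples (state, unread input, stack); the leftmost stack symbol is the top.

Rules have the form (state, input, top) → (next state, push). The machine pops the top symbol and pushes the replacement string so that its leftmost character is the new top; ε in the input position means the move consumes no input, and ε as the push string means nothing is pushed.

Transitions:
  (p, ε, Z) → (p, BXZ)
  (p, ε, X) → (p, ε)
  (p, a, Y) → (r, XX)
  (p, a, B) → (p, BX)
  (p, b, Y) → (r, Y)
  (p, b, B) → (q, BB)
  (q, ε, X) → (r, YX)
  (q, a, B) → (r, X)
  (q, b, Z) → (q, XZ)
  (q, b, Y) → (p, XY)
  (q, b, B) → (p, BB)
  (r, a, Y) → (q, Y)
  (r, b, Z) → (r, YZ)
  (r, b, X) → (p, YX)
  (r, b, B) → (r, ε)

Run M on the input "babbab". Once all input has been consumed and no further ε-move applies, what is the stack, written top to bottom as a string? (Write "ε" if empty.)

(p, babbab, Z)
  ε-move, top Z: go to p, push BXZ → (p, babbab, BXZ)
  read b, top B: go to q, push BB → (q, abbab, BBXZ)
  read a, top B: go to r, push X → (r, bbab, XBXZ)
  read b, top X: go to p, push YX → (p, bab, YXBXZ)
  read b, top Y: go to r, push Y → (r, ab, YXBXZ)
  read a, top Y: go to q, push Y → (q, b, YXBXZ)
  read b, top Y: go to p, push XY → (p, ε, XYXBXZ)
  ε-move, top X: go to p, push ε → (p, ε, YXBXZ)
All input consumed in state p with stack YXBXZ.

YXBXZ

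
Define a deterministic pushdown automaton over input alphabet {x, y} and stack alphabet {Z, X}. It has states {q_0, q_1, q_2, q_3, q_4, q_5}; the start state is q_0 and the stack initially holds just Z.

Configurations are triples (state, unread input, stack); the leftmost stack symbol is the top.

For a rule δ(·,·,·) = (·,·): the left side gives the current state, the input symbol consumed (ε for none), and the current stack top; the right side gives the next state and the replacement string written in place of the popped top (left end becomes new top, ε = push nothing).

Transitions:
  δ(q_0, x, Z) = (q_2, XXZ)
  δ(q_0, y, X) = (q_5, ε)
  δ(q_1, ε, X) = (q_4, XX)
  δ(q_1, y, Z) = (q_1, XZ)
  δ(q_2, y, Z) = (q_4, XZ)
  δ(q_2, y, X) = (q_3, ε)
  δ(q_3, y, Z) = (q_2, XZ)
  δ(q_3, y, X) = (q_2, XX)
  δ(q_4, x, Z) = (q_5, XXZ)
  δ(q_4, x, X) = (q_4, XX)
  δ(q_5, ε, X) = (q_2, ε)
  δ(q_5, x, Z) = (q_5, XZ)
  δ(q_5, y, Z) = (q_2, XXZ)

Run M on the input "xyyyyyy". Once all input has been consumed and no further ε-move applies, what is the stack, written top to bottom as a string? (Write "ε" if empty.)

XXZ

(q_0, xyyyyyy, Z) ⊢ (q_2, yyyyyy, XXZ) ⊢ (q_3, yyyyy, XZ) ⊢ (q_2, yyyy, XXZ) ⊢ (q_3, yyy, XZ) ⊢ (q_2, yy, XXZ) ⊢ (q_3, y, XZ) ⊢ (q_2, ε, XXZ)
All input consumed in state q_2 with stack XXZ.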